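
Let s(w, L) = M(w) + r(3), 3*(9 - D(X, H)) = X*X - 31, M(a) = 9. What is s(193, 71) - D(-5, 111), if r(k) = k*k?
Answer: 7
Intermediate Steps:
r(k) = k²
D(X, H) = 58/3 - X²/3 (D(X, H) = 9 - (X*X - 31)/3 = 9 - (X² - 31)/3 = 9 - (-31 + X²)/3 = 9 + (31/3 - X²/3) = 58/3 - X²/3)
s(w, L) = 18 (s(w, L) = 9 + 3² = 9 + 9 = 18)
s(193, 71) - D(-5, 111) = 18 - (58/3 - ⅓*(-5)²) = 18 - (58/3 - ⅓*25) = 18 - (58/3 - 25/3) = 18 - 1*11 = 18 - 11 = 7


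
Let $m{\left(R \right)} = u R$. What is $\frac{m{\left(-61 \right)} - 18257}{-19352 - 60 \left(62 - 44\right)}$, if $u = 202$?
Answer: $\frac{30579}{20432} \approx 1.4966$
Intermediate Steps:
$m{\left(R \right)} = 202 R$
$\frac{m{\left(-61 \right)} - 18257}{-19352 - 60 \left(62 - 44\right)} = \frac{202 \left(-61\right) - 18257}{-19352 - 60 \left(62 - 44\right)} = \frac{-12322 - 18257}{-19352 - 1080} = - \frac{30579}{-19352 - 1080} = - \frac{30579}{-20432} = \left(-30579\right) \left(- \frac{1}{20432}\right) = \frac{30579}{20432}$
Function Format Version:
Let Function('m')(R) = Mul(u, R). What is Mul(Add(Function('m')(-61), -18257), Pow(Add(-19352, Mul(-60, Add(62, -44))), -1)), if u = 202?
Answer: Rational(30579, 20432) ≈ 1.4966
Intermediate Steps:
Function('m')(R) = Mul(202, R)
Mul(Add(Function('m')(-61), -18257), Pow(Add(-19352, Mul(-60, Add(62, -44))), -1)) = Mul(Add(Mul(202, -61), -18257), Pow(Add(-19352, Mul(-60, Add(62, -44))), -1)) = Mul(Add(-12322, -18257), Pow(Add(-19352, Mul(-60, 18)), -1)) = Mul(-30579, Pow(Add(-19352, -1080), -1)) = Mul(-30579, Pow(-20432, -1)) = Mul(-30579, Rational(-1, 20432)) = Rational(30579, 20432)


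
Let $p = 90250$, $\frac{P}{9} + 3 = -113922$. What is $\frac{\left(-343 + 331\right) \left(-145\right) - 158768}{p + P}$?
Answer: $\frac{157028}{935075} \approx 0.16793$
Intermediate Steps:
$P = -1025325$ ($P = -27 + 9 \left(-113922\right) = -27 - 1025298 = -1025325$)
$\frac{\left(-343 + 331\right) \left(-145\right) - 158768}{p + P} = \frac{\left(-343 + 331\right) \left(-145\right) - 158768}{90250 - 1025325} = \frac{\left(-12\right) \left(-145\right) - 158768}{-935075} = \left(1740 - 158768\right) \left(- \frac{1}{935075}\right) = \left(-157028\right) \left(- \frac{1}{935075}\right) = \frac{157028}{935075}$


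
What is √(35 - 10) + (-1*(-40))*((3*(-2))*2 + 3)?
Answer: -355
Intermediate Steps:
√(35 - 10) + (-1*(-40))*((3*(-2))*2 + 3) = √25 + 40*(-6*2 + 3) = 5 + 40*(-12 + 3) = 5 + 40*(-9) = 5 - 360 = -355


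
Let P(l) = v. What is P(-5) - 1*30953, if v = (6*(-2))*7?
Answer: -31037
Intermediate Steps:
v = -84 (v = -12*7 = -84)
P(l) = -84
P(-5) - 1*30953 = -84 - 1*30953 = -84 - 30953 = -31037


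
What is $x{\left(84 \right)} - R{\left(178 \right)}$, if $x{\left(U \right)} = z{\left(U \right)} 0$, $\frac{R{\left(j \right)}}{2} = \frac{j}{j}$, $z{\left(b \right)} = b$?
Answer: $-2$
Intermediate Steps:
$R{\left(j \right)} = 2$ ($R{\left(j \right)} = 2 \frac{j}{j} = 2 \cdot 1 = 2$)
$x{\left(U \right)} = 0$ ($x{\left(U \right)} = U 0 = 0$)
$x{\left(84 \right)} - R{\left(178 \right)} = 0 - 2 = -2$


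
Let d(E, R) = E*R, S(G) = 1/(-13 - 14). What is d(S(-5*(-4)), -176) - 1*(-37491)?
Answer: 1012433/27 ≈ 37498.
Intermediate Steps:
S(G) = -1/27 (S(G) = 1/(-27) = -1/27)
d(S(-5*(-4)), -176) - 1*(-37491) = -1/27*(-176) - 1*(-37491) = 176/27 + 37491 = 1012433/27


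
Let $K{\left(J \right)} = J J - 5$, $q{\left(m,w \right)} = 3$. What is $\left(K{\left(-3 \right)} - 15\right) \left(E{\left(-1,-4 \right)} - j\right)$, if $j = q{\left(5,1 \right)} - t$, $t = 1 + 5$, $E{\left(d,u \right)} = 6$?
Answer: $-99$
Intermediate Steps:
$t = 6$
$K{\left(J \right)} = -5 + J^{2}$ ($K{\left(J \right)} = J^{2} - 5 = -5 + J^{2}$)
$j = -3$ ($j = 3 - 6 = -3$)
$\left(K{\left(-3 \right)} - 15\right) \left(E{\left(-1,-4 \right)} - j\right) = \left(\left(-5 + \left(-3\right)^{2}\right) - 15\right) \left(6 - -3\right) = \left(\left(-5 + 9\right) - 15\right) \left(6 + 3\right) = \left(4 - 15\right) 9 = \left(-11\right) 9 = -99$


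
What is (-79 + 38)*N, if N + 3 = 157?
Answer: -6314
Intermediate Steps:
N = 154 (N = -3 + 157 = 154)
(-79 + 38)*N = (-79 + 38)*154 = -41*154 = -6314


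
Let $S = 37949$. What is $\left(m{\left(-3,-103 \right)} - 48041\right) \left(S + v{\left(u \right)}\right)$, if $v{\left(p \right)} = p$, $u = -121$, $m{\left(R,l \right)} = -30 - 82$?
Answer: $-1821531684$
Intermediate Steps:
$m{\left(R,l \right)} = -112$
$\left(m{\left(-3,-103 \right)} - 48041\right) \left(S + v{\left(u \right)}\right) = \left(-112 - 48041\right) \left(37949 - 121\right) = \left(-48153\right) 37828 = -1821531684$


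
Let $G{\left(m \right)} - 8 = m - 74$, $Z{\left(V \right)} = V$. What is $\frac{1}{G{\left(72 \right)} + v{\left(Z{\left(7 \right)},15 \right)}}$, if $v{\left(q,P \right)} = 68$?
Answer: $\frac{1}{74} \approx 0.013514$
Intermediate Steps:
$G{\left(m \right)} = -66 + m$ ($G{\left(m \right)} = 8 + \left(m - 74\right) = 8 + \left(-74 + m\right) = -66 + m$)
$\frac{1}{G{\left(72 \right)} + v{\left(Z{\left(7 \right)},15 \right)}} = \frac{1}{\left(-66 + 72\right) + 68} = \frac{1}{6 + 68} = \frac{1}{74}$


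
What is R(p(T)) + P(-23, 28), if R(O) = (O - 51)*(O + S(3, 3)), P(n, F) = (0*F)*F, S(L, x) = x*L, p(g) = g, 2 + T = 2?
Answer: -459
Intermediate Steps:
T = 0 (T = -2 + 2 = 0)
S(L, x) = L*x
P(n, F) = 0 (P(n, F) = 0*F = 0)
R(O) = (-51 + O)*(9 + O) (R(O) = (O - 51)*(O + 3*3) = (-51 + O)*(O + 9) = (-51 + O)*(9 + O))
R(p(T)) + P(-23, 28) = (-459 + 0² - 42*0) + 0 = (-459 + 0 + 0) + 0 = -459 + 0 = -459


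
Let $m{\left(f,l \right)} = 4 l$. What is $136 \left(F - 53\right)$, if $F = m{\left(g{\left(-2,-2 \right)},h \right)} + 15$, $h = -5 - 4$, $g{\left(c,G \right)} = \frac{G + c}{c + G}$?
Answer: $-10064$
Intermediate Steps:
$g{\left(c,G \right)} = 1$ ($g{\left(c,G \right)} = \frac{G + c}{G + c} = 1$)
$h = -9$ ($h = -5 - 4 = -9$)
$F = -21$ ($F = 4 \left(-9\right) + 15 = -36 + 15 = -21$)
$136 \left(F - 53\right) = 136 \left(-21 - 53\right) = 136 \left(-74\right) = -10064$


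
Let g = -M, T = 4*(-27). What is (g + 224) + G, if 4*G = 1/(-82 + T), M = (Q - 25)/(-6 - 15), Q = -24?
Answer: 505397/2280 ≈ 221.67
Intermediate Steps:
T = -108
M = 7/3 (M = (-24 - 25)/(-6 - 15) = -49/(-21) = -49*(-1/21) = 7/3 ≈ 2.3333)
g = -7/3 (g = -1*7/3 = -7/3 ≈ -2.3333)
G = -1/760 (G = 1/(4*(-82 - 108)) = (¼)/(-190) = (¼)*(-1/190) = -1/760 ≈ -0.0013158)
(g + 224) + G = (-7/3 + 224) - 1/760 = 665/3 - 1/760 = 505397/2280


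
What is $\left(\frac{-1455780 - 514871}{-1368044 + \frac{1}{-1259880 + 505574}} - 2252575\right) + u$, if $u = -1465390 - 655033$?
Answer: $- \frac{4512599215992976864}{1031923797465} \approx -4.373 \cdot 10^{6}$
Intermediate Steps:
$u = -2120423$ ($u = -1465390 - 655033 = -2120423$)
$\left(\frac{-1455780 - 514871}{-1368044 + \frac{1}{-1259880 + 505574}} - 2252575\right) + u = \left(\frac{-1455780 - 514871}{-1368044 + \frac{1}{-1259880 + 505574}} - 2252575\right) - 2120423 = \left(- \frac{1970651}{-1368044 + \frac{1}{-754306}} - 2252575\right) - 2120423 = \left(- \frac{1970651}{-1368044 - \frac{1}{754306}} - 2252575\right) - 2120423 = \left(- \frac{1970651}{- \frac{1031923797465}{754306}} - 2252575\right) - 2120423 = \left(\left(-1970651\right) \left(- \frac{754306}{1031923797465}\right) - 2252575\right) - 2120423 = \left(\frac{1486473873206}{1031923797465} - 2252575\right) - 2120423 = - \frac{2324484261600849169}{1031923797465} - 2120423 = - \frac{4512599215992976864}{1031923797465}$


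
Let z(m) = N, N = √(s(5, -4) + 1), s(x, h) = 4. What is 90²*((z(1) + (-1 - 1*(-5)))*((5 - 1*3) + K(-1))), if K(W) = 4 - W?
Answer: 226800 + 56700*√5 ≈ 3.5359e+5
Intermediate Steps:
N = √5 (N = √(4 + 1) = √5 ≈ 2.2361)
z(m) = √5
90²*((z(1) + (-1 - 1*(-5)))*((5 - 1*3) + K(-1))) = 90²*((√5 + (-1 - 1*(-5)))*((5 - 1*3) + (4 - 1*(-1)))) = 8100*((√5 + (-1 + 5))*((5 - 3) + (4 + 1))) = 8100*((√5 + 4)*(2 + 5)) = 8100*((4 + √5)*7) = 8100*(28 + 7*√5) = 226800 + 56700*√5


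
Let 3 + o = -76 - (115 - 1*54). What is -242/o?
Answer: 121/70 ≈ 1.7286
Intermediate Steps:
o = -140 (o = -3 + (-76 - (115 - 1*54)) = -3 + (-76 - (115 - 54)) = -3 + (-76 - 1*61) = -3 + (-76 - 61) = -3 - 137 = -140)
-242/o = -242/(-140) = -242*(-1/140) = 121/70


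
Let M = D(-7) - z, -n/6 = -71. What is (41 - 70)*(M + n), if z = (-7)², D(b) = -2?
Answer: -10875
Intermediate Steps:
n = 426 (n = -6*(-71) = 426)
z = 49
M = -51 (M = -2 - 1*49 = -2 - 49 = -51)
(41 - 70)*(M + n) = (41 - 70)*(-51 + 426) = -29*375 = -10875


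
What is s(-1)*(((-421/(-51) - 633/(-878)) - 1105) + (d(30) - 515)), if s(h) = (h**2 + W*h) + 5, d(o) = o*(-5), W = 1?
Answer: -394275695/44778 ≈ -8805.1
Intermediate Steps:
d(o) = -5*o
s(h) = 5 + h + h**2 (s(h) = (h**2 + 1*h) + 5 = (h**2 + h) + 5 = (h + h**2) + 5 = 5 + h + h**2)
s(-1)*(((-421/(-51) - 633/(-878)) - 1105) + (d(30) - 515)) = (5 - 1 + (-1)**2)*(((-421/(-51) - 633/(-878)) - 1105) + (-5*30 - 515)) = (5 - 1 + 1)*(((-421*(-1/51) - 633*(-1/878)) - 1105) + (-150 - 515)) = 5*(((421/51 + 633/878) - 1105) - 665) = 5*((401921/44778 - 1105) - 665) = 5*(-49077769/44778 - 665) = 5*(-78855139/44778) = -394275695/44778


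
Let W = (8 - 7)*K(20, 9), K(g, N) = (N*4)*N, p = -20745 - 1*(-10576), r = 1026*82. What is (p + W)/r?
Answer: -9845/84132 ≈ -0.11702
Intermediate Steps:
r = 84132
p = -10169 (p = -20745 + 10576 = -10169)
K(g, N) = 4*N² (K(g, N) = (4*N)*N = 4*N²)
W = 324 (W = (8 - 7)*(4*9²) = 1*(4*81) = 1*324 = 324)
(p + W)/r = (-10169 + 324)/84132 = -9845*1/84132 = -9845/84132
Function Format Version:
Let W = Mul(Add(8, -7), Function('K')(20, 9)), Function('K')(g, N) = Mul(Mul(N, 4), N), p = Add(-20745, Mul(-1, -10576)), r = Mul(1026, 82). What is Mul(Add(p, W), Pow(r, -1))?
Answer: Rational(-9845, 84132) ≈ -0.11702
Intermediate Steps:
r = 84132
p = -10169 (p = Add(-20745, 10576) = -10169)
Function('K')(g, N) = Mul(4, Pow(N, 2)) (Function('K')(g, N) = Mul(Mul(4, N), N) = Mul(4, Pow(N, 2)))
W = 324 (W = Mul(Add(8, -7), Mul(4, Pow(9, 2))) = Mul(1, Mul(4, 81)) = Mul(1, 324) = 324)
Mul(Add(p, W), Pow(r, -1)) = Mul(Add(-10169, 324), Pow(84132, -1)) = Mul(-9845, Rational(1, 84132)) = Rational(-9845, 84132)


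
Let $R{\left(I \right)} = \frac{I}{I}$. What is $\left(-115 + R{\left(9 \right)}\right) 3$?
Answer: $-342$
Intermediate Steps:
$R{\left(I \right)} = 1$
$\left(-115 + R{\left(9 \right)}\right) 3 = \left(-115 + 1\right) 3 = \left(-114\right) 3 = -342$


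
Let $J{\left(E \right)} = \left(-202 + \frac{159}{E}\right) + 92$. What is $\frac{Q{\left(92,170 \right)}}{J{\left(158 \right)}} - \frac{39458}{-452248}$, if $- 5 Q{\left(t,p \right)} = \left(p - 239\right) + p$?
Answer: $\frac{5307252337}{19470407020} \approx 0.27258$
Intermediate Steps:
$J{\left(E \right)} = -110 + \frac{159}{E}$
$Q{\left(t,p \right)} = \frac{239}{5} - \frac{2 p}{5}$ ($Q{\left(t,p \right)} = - \frac{\left(p - 239\right) + p}{5} = - \frac{\left(-239 + p\right) + p}{5} = - \frac{-239 + 2 p}{5} = \frac{239}{5} - \frac{2 p}{5}$)
$\frac{Q{\left(92,170 \right)}}{J{\left(158 \right)}} - \frac{39458}{-452248} = \frac{\frac{239}{5} - 68}{-110 + \frac{159}{158}} - \frac{39458}{-452248} = \frac{\frac{239}{5} - 68}{-110 + 159 \cdot \frac{1}{158}} - - \frac{19729}{226124} = - \frac{101}{5 \left(-110 + \frac{159}{158}\right)} + \frac{19729}{226124} = - \frac{101}{5 \left(- \frac{17221}{158}\right)} + \frac{19729}{226124} = \left(- \frac{101}{5}\right) \left(- \frac{158}{17221}\right) + \frac{19729}{226124} = \frac{15958}{86105} + \frac{19729}{226124} = \frac{5307252337}{19470407020}$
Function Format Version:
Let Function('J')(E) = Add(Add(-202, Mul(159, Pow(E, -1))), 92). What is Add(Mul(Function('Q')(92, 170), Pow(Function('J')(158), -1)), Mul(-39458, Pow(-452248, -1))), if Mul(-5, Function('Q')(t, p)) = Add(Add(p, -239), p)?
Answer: Rational(5307252337, 19470407020) ≈ 0.27258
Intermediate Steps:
Function('J')(E) = Add(-110, Mul(159, Pow(E, -1)))
Function('Q')(t, p) = Add(Rational(239, 5), Mul(Rational(-2, 5), p)) (Function('Q')(t, p) = Mul(Rational(-1, 5), Add(Add(p, -239), p)) = Mul(Rational(-1, 5), Add(Add(-239, p), p)) = Mul(Rational(-1, 5), Add(-239, Mul(2, p))) = Add(Rational(239, 5), Mul(Rational(-2, 5), p)))
Add(Mul(Function('Q')(92, 170), Pow(Function('J')(158), -1)), Mul(-39458, Pow(-452248, -1))) = Add(Mul(Add(Rational(239, 5), Mul(Rational(-2, 5), 170)), Pow(Add(-110, Mul(159, Pow(158, -1))), -1)), Mul(-39458, Pow(-452248, -1))) = Add(Mul(Add(Rational(239, 5), -68), Pow(Add(-110, Mul(159, Rational(1, 158))), -1)), Mul(-39458, Rational(-1, 452248))) = Add(Mul(Rational(-101, 5), Pow(Add(-110, Rational(159, 158)), -1)), Rational(19729, 226124)) = Add(Mul(Rational(-101, 5), Pow(Rational(-17221, 158), -1)), Rational(19729, 226124)) = Add(Mul(Rational(-101, 5), Rational(-158, 17221)), Rational(19729, 226124)) = Add(Rational(15958, 86105), Rational(19729, 226124)) = Rational(5307252337, 19470407020)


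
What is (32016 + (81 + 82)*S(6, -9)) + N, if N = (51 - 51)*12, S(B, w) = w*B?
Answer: 23214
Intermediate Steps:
S(B, w) = B*w
N = 0 (N = 0*12 = 0)
(32016 + (81 + 82)*S(6, -9)) + N = (32016 + (81 + 82)*(6*(-9))) + 0 = (32016 + 163*(-54)) + 0 = (32016 - 8802) + 0 = 23214 + 0 = 23214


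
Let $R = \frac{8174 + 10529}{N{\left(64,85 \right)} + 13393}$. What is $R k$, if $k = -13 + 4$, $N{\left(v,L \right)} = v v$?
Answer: $- \frac{168327}{17489} \approx -9.6247$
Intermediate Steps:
$N{\left(v,L \right)} = v^{2}$
$k = -9$
$R = \frac{18703}{17489}$ ($R = \frac{8174 + 10529}{64^{2} + 13393} = \frac{18703}{4096 + 13393} = \frac{18703}{17489} \approx 1.0694$)
$R k = \frac{18703}{17489} \left(-9\right) = - \frac{168327}{17489}$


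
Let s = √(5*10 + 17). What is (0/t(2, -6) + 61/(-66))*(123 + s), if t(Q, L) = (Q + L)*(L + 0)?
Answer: -2501/22 - 61*√67/66 ≈ -121.25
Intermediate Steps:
t(Q, L) = L*(L + Q) (t(Q, L) = (L + Q)*L = L*(L + Q))
s = √67 (s = √(50 + 17) = √67 ≈ 8.1853)
(0/t(2, -6) + 61/(-66))*(123 + s) = (0/((-6*(-6 + 2))) + 61/(-66))*(123 + √67) = (0/((-6*(-4))) + 61*(-1/66))*(123 + √67) = (0/24 - 61/66)*(123 + √67) = (0*(1/24) - 61/66)*(123 + √67) = (0 - 61/66)*(123 + √67) = -61*(123 + √67)/66 = -2501/22 - 61*√67/66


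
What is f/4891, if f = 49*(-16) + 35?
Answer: -749/4891 ≈ -0.15314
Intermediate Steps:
f = -749 (f = -784 + 35 = -749)
f/4891 = -749/4891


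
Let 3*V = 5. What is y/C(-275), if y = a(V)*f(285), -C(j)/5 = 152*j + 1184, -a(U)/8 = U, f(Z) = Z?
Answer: -95/5077 ≈ -0.018712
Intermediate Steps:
V = 5/3 (V = (⅓)*5 = 5/3 ≈ 1.6667)
a(U) = -8*U
C(j) = -5920 - 760*j (C(j) = -5*(152*j + 1184) = -5*(1184 + 152*j) = -5920 - 760*j)
y = -3800 (y = -8*5/3*285 = -40/3*285 = -3800)
y/C(-275) = -3800/(-5920 - 760*(-275)) = -3800/(-5920 + 209000) = -3800/203080 = -3800*1/203080 = -95/5077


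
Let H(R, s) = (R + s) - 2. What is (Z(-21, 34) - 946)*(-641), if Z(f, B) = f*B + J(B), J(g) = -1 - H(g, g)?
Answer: 1107007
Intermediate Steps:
H(R, s) = -2 + R + s
J(g) = 1 - 2*g (J(g) = -1 - (-2 + g + g) = -1 - (-2 + 2*g) = -1 + (2 - 2*g) = 1 - 2*g)
Z(f, B) = 1 - 2*B + B*f (Z(f, B) = f*B + (1 - 2*B) = B*f + (1 - 2*B) = 1 - 2*B + B*f)
(Z(-21, 34) - 946)*(-641) = ((1 - 2*34 + 34*(-21)) - 946)*(-641) = ((1 - 68 - 714) - 946)*(-641) = (-781 - 946)*(-641) = -1727*(-641) = 1107007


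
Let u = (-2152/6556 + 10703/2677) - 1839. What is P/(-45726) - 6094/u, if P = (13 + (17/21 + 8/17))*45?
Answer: 12073040789348124/3651492755094737 ≈ 3.3063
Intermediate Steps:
P = 76470/119 (P = (13 + (17*(1/21) + 8*(1/17)))*45 = (13 + (17/21 + 8/17))*45 = (13 + 457/357)*45 = (5098/357)*45 = 76470/119 ≈ 642.61)
u = -8052699926/4387603 (u = (-2152*1/6556 + 10703*(1/2677)) - 1839 = (-538/1639 + 10703/2677) - 1839 = 16101991/4387603 - 1839 = -8052699926/4387603 ≈ -1835.3)
P/(-45726) - 6094/u = (76470/119)/(-45726) - 6094/(-8052699926/4387603) = (76470/119)*(-1/45726) - 6094*(-4387603/8052699926) = -12745/906899 + 13369026341/4026349963 = 12073040789348124/3651492755094737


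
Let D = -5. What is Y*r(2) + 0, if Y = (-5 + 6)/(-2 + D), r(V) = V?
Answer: -2/7 ≈ -0.28571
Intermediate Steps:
Y = -⅐ (Y = (-5 + 6)/(-2 - 5) = 1/(-7) = 1*(-⅐) = -⅐ ≈ -0.14286)
Y*r(2) + 0 = -⅐*2 + 0 = -2/7 + 0 = -2/7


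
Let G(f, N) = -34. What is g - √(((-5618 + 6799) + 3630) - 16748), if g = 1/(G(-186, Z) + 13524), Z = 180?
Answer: 1/13490 - I*√11937 ≈ 7.4129e-5 - 109.26*I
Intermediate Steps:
g = 1/13490 (g = 1/(-34 + 13524) = 1/13490 ≈ 7.4129e-5)
g - √(((-5618 + 6799) + 3630) - 16748) = 1/13490 - √(((-5618 + 6799) + 3630) - 16748) = 1/13490 - √((1181 + 3630) - 16748) = 1/13490 - √(4811 - 16748) = 1/13490 - √(-11937) = 1/13490 - I*√11937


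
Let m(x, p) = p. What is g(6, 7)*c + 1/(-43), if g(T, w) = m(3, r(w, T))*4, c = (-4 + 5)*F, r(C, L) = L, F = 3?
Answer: 3095/43 ≈ 71.977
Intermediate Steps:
c = 3 (c = (-4 + 5)*3 = 1*3 = 3)
g(T, w) = 4*T (g(T, w) = T*4 = 4*T)
g(6, 7)*c + 1/(-43) = (4*6)*3 + 1/(-43) = 24*3 - 1/43 = 72 - 1/43 = 3095/43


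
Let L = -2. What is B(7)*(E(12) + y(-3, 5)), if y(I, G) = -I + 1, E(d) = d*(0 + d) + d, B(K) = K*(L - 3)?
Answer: -5600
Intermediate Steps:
B(K) = -5*K (B(K) = K*(-2 - 3) = K*(-5) = -5*K)
E(d) = d + d**2 (E(d) = d*d + d = d**2 + d = d + d**2)
y(I, G) = 1 - I
B(7)*(E(12) + y(-3, 5)) = (-5*7)*(12*(1 + 12) + (1 - 1*(-3))) = -35*(12*13 + (1 + 3)) = -35*(156 + 4) = -35*160 = -5600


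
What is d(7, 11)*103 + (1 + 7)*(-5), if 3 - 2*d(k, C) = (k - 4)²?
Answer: -349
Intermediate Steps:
d(k, C) = 3/2 - (-4 + k)²/2 (d(k, C) = 3/2 - (k - 4)²/2 = 3/2 - (-4 + k)²/2)
d(7, 11)*103 + (1 + 7)*(-5) = (3/2 - (-4 + 7)²/2)*103 + (1 + 7)*(-5) = (3/2 - ½*3²)*103 + 8*(-5) = (3/2 - ½*9)*103 - 40 = (3/2 - 9/2)*103 - 40 = -3*103 - 40 = -309 - 40 = -349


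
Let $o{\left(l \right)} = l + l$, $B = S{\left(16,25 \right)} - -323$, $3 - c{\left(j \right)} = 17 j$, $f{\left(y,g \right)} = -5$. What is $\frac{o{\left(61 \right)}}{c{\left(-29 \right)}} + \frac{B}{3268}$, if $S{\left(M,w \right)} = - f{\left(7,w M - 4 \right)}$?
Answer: $\frac{70173}{202616} \approx 0.34633$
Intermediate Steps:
$S{\left(M,w \right)} = 5$ ($S{\left(M,w \right)} = \left(-1\right) \left(-5\right) = 5$)
$c{\left(j \right)} = 3 - 17 j$
$B = 328$ ($B = 5 - -323 = 5 + 323 = 328$)
$o{\left(l \right)} = 2 l$
$\frac{o{\left(61 \right)}}{c{\left(-29 \right)}} + \frac{B}{3268} = \frac{2 \cdot 61}{3 - -493} + \frac{328}{3268} = \frac{122}{3 + 493} + 328 \cdot \frac{1}{3268} = \frac{122}{496} + \frac{82}{817} = 122 \cdot \frac{1}{496} + \frac{82}{817} = \frac{61}{248} + \frac{82}{817} = \frac{70173}{202616}$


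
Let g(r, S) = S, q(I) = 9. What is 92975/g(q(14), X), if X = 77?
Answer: 92975/77 ≈ 1207.5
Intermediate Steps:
92975/g(q(14), X) = 92975/77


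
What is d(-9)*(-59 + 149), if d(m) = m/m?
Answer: 90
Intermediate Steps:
d(m) = 1
d(-9)*(-59 + 149) = 1*(-59 + 149) = 1*90 = 90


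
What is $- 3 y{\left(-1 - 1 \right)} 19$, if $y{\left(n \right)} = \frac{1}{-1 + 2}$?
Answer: $-57$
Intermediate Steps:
$y{\left(n \right)} = 1$ ($y{\left(n \right)} = 1^{-1} = 1$)
$- 3 y{\left(-1 - 1 \right)} 19 = \left(-3\right) 1 \cdot 19 = \left(-3\right) 19 = -57$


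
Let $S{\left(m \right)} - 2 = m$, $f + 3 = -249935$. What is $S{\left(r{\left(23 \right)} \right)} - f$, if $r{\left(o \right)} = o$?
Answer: $249963$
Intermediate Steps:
$f = -249938$ ($f = -3 - 249935 = -249938$)
$S{\left(m \right)} = 2 + m$
$S{\left(r{\left(23 \right)} \right)} - f = \left(2 + 23\right) - -249938 = 25 + 249938 = 249963$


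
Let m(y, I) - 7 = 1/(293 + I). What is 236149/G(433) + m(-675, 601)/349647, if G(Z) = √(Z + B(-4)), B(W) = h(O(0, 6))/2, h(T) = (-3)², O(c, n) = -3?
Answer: 6259/312584418 + 236149*√70/175 ≈ 11290.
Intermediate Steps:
h(T) = 9
m(y, I) = 7 + 1/(293 + I)
B(W) = 9/2
G(Z) = √(9/2 + Z) (G(Z) = √(Z + 9/2) = √(9/2 + Z))
236149/G(433) + m(-675, 601)/349647 = 236149/((√(18 + 4*433)/2)) + ((2052 + 7*601)/(293 + 601))/349647 = 236149/((√(18 + 1732)/2)) + ((2052 + 4207)/894)*(1/349647) = 236149/((√1750/2)) + ((1/894)*6259)*(1/349647) = 236149/(((5*√70)/2)) + (6259/894)*(1/349647) = 236149/((5*√70/2)) + 6259/312584418 = 236149*(√70/175) + 6259/312584418 = 236149*√70/175 + 6259/312584418 = 6259/312584418 + 236149*√70/175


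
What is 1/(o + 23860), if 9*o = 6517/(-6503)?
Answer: 8361/199492529 ≈ 4.1911e-5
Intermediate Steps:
o = -931/8361 (o = (6517/(-6503))/9 = (6517*(-1/6503))/9 = (1/9)*(-931/929) = -931/8361 ≈ -0.11135)
1/(o + 23860) = 1/(-931/8361 + 23860) = 1/(199492529/8361) = 8361/199492529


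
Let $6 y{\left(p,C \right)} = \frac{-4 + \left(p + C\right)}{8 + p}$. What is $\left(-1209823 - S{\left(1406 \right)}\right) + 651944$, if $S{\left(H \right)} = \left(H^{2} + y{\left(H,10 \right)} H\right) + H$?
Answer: $- \frac{5379608959}{2121} \approx -2.5364 \cdot 10^{6}$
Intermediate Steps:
$y{\left(p,C \right)} = \frac{-4 + C + p}{6 \left(8 + p\right)}$ ($y{\left(p,C \right)} = \frac{\left(-4 + \left(p + C\right)\right) \frac{1}{8 + p}}{6} = \frac{\left(-4 + \left(C + p\right)\right) \frac{1}{8 + p}}{6} = \frac{\left(-4 + C + p\right) \frac{1}{8 + p}}{6} = \frac{\frac{1}{8 + p} \left(-4 + C + p\right)}{6} = \frac{-4 + C + p}{6 \left(8 + p\right)}$)
$S{\left(H \right)} = H + H^{2} + \frac{H \left(6 + H\right)}{6 \left(8 + H\right)}$ ($S{\left(H \right)} = \left(H^{2} + \frac{-4 + 10 + H}{6 \left(8 + H\right)} H\right) + H = \left(H^{2} + \frac{6 + H}{6 \left(8 + H\right)} H\right) + H = \left(H^{2} + \frac{H \left(6 + H\right)}{6 \left(8 + H\right)}\right) + H = H + H^{2} + \frac{H \left(6 + H\right)}{6 \left(8 + H\right)}$)
$\left(-1209823 - S{\left(1406 \right)}\right) + 651944 = \left(-1209823 - \frac{1}{6} \cdot 1406 \frac{1}{8 + 1406} \left(54 + 6 \cdot 1406^{2} + 55 \cdot 1406\right)\right) + 651944 = \left(-1209823 - \frac{1}{6} \cdot 1406 \cdot \frac{1}{1414} \left(54 + 6 \cdot 1976836 + 77330\right)\right) + 651944 = \left(-1209823 - \frac{1}{6} \cdot 1406 \cdot \frac{1}{1414} \left(54 + 11861016 + 77330\right)\right) + 651944 = \left(-1209823 - \frac{1}{6} \cdot 1406 \cdot \frac{1}{1414} \cdot 11938400\right) + 651944 = \left(-1209823 - \frac{4196347600}{2121}\right) + 651944 = - \frac{6762382183}{2121} + 651944 = - \frac{5379608959}{2121}$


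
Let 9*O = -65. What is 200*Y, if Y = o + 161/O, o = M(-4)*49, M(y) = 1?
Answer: 69440/13 ≈ 5341.5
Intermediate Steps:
O = -65/9 (O = (⅑)*(-65) = -65/9 ≈ -7.2222)
o = 49 (o = 1*49 = 49)
Y = 1736/65 (Y = 49 + 161/(-65/9) = 49 + 161*(-9/65) = 49 - 1449/65 = 1736/65 ≈ 26.708)
200*Y = 200*(1736/65) = 69440/13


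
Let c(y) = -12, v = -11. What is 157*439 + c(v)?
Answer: 68911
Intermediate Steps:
157*439 + c(v) = 157*439 - 12 = 68923 - 12 = 68911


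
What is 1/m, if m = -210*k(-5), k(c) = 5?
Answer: -1/1050 ≈ -0.00095238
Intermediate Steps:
m = -1050 (m = -210*5 = -1050)
1/m = 1/(-1050) = -1/1050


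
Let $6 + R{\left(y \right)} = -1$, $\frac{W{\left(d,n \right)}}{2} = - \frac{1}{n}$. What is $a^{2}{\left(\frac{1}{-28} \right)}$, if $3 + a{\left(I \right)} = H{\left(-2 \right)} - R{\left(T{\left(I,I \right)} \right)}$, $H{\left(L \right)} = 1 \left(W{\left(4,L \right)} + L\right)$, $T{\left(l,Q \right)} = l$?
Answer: $9$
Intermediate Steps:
$W{\left(d,n \right)} = - \frac{2}{n}$ ($W{\left(d,n \right)} = 2 \left(- \frac{1}{n}\right) = - \frac{2}{n}$)
$R{\left(y \right)} = -7$ ($R{\left(y \right)} = -6 - 1 = -7$)
$H{\left(L \right)} = L - \frac{2}{L}$ ($H{\left(L \right)} = 1 \left(- \frac{2}{L} + L\right) = 1 \left(L - \frac{2}{L}\right) = L - \frac{2}{L}$)
$a{\left(I \right)} = 3$ ($a{\left(I \right)} = -3 - \left(-5 - 1\right) = -3 + \left(\left(-2 - -1\right) + 7\right) = -3 + \left(\left(-2 + 1\right) + 7\right) = -3 + \left(-1 + 7\right) = -3 + 6 = 3$)
$a^{2}{\left(\frac{1}{-28} \right)} = 3^{2} = 9$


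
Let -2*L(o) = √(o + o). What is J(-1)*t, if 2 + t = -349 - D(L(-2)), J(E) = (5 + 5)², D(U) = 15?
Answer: -36600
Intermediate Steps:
L(o) = -√2*√o/2 (L(o) = -√(o + o)/2 = -√2*√o/2)
J(E) = 100 (J(E) = 10² = 100)
t = -366 (t = -2 + (-349 - 1*15) = -2 + (-349 - 15) = -2 - 364 = -366)
J(-1)*t = 100*(-366) = -36600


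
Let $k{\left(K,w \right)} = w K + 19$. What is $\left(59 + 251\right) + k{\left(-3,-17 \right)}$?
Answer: $380$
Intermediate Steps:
$k{\left(K,w \right)} = 19 + K w$ ($k{\left(K,w \right)} = K w + 19 = 19 + K w$)
$\left(59 + 251\right) + k{\left(-3,-17 \right)} = \left(59 + 251\right) + \left(19 - -51\right) = 310 + \left(19 + 51\right) = 310 + 70 = 380$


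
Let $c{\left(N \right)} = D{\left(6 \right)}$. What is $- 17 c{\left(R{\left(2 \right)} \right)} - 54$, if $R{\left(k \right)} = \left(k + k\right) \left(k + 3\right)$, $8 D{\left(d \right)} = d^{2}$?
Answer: $- \frac{261}{2} \approx -130.5$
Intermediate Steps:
$D{\left(d \right)} = \frac{d^{2}}{8}$
$R{\left(k \right)} = 2 k \left(3 + k\right)$
$c{\left(N \right)} = \frac{9}{2}$ ($c{\left(N \right)} = \frac{6^{2}}{8} = \frac{1}{8} \cdot 36 = \frac{9}{2}$)
$- 17 c{\left(R{\left(2 \right)} \right)} - 54 = \left(-17\right) \frac{9}{2} - 54 = - \frac{153}{2} - 54 = - \frac{261}{2}$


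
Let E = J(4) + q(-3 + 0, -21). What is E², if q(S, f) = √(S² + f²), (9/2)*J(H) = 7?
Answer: 36646/81 + 140*√2/3 ≈ 518.42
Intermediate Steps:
J(H) = 14/9 (J(H) = (2/9)*7 = 14/9)
E = 14/9 + 15*√2 (E = 14/9 + √((-3 + 0)² + (-21)²) = 14/9 + √((-3)² + 441) = 14/9 + √(9 + 441) = 14/9 + √450 = 14/9 + 15*√2 ≈ 22.769)
E² = (14/9 + 15*√2)²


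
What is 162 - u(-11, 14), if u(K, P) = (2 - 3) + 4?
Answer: 159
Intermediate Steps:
u(K, P) = 3 (u(K, P) = -1 + 4 = 3)
162 - u(-11, 14) = 162 - 1*3 = 162 - 3 = 159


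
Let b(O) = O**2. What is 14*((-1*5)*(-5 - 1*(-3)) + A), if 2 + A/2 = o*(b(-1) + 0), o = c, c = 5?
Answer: 224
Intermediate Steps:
o = 5
A = 6 (A = -4 + 2*(5*((-1)**2 + 0)) = -4 + 2*(5*(1 + 0)) = -4 + 2*(5*1) = -4 + 2*5 = -4 + 10 = 6)
14*((-1*5)*(-5 - 1*(-3)) + A) = 14*((-1*5)*(-5 - 1*(-3)) + 6) = 14*(-5*(-5 + 3) + 6) = 14*(-5*(-2) + 6) = 14*(10 + 6) = 14*16 = 224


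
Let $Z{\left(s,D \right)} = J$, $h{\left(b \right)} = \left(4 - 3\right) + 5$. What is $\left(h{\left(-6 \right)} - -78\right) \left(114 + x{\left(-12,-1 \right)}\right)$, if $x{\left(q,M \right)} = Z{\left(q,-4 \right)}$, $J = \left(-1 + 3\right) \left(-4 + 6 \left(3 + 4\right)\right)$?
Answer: $15960$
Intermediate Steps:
$h{\left(b \right)} = 6$ ($h{\left(b \right)} = 1 + 5 = 6$)
$J = 76$ ($J = 2 \left(-4 + 6 \cdot 7\right) = 2 \left(-4 + 42\right) = 2 \cdot 38 = 76$)
$Z{\left(s,D \right)} = 76$
$x{\left(q,M \right)} = 76$
$\left(h{\left(-6 \right)} - -78\right) \left(114 + x{\left(-12,-1 \right)}\right) = \left(6 - -78\right) \left(114 + 76\right) = \left(6 + 78\right) 190 = 84 \cdot 190 = 15960$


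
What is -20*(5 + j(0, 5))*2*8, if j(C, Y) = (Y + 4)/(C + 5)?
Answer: -2176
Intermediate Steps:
j(C, Y) = (4 + Y)/(5 + C)
-20*(5 + j(0, 5))*2*8 = -20*(5 + (4 + 5)/(5 + 0))*2*8 = -20*(5 + 9/5)*2*8 = -136*2*8 = -20*68/5*8 = -272*8 = -2176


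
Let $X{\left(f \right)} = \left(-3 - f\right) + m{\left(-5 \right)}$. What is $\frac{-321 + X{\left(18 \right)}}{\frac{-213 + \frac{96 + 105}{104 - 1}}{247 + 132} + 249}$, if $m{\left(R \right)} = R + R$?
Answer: $- \frac{13741024}{9698475} \approx -1.4168$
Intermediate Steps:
$m{\left(R \right)} = 2 R$
$X{\left(f \right)} = -13 - f$ ($X{\left(f \right)} = \left(-3 - f\right) + 2 \left(-5\right) = \left(-3 - f\right) - 10 = -13 - f$)
$\frac{-321 + X{\left(18 \right)}}{\frac{-213 + \frac{96 + 105}{104 - 1}}{247 + 132} + 249} = \frac{-321 - 31}{\frac{-213 + \frac{96 + 105}{104 - 1}}{247 + 132} + 249} = \frac{-321 - 31}{\frac{-213 + \frac{201}{103}}{379} + 249} = \frac{-321 - 31}{\left(-213 + 201 \cdot \frac{1}{103}\right) \frac{1}{379} + 249} = - \frac{352}{\left(-213 + \frac{201}{103}\right) \frac{1}{379} + 249} = - \frac{352}{\left(- \frac{21738}{103}\right) \frac{1}{379} + 249} = - \frac{352}{- \frac{21738}{39037} + 249} = - \frac{352}{\frac{9698475}{39037}} = \left(-352\right) \frac{39037}{9698475} = - \frac{13741024}{9698475}$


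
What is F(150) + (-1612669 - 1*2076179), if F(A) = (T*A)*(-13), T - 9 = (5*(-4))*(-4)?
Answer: -3862398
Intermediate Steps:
T = 89 (T = 9 + (5*(-4))*(-4) = 9 - 20*(-4) = 9 + 80 = 89)
F(A) = -1157*A (F(A) = (89*A)*(-13) = -1157*A)
F(150) + (-1612669 - 1*2076179) = -1157*150 + (-1612669 - 1*2076179) = -173550 + (-1612669 - 2076179) = -173550 - 3688848 = -3862398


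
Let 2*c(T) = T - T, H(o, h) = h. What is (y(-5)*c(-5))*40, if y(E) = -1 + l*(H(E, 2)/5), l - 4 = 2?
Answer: 0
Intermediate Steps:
l = 6 (l = 4 + 2 = 6)
c(T) = 0 (c(T) = (T - T)/2 = (½)*0 = 0)
y(E) = 7/5 (y(E) = -1 + 6*(2/5) = -1 + 6*(2*(⅕)) = -1 + 6*(⅖) = -1 + 12/5 = 7/5)
(y(-5)*c(-5))*40 = ((7/5)*0)*40 = 0*40 = 0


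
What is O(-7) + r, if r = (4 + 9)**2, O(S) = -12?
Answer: 157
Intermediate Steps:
r = 169 (r = 13**2 = 169)
O(-7) + r = -12 + 169 = 157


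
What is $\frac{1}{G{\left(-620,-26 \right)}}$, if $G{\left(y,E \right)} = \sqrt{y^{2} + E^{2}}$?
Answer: $\frac{\sqrt{96269}}{192538} \approx 0.0016115$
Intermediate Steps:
$G{\left(y,E \right)} = \sqrt{E^{2} + y^{2}}$
$\frac{1}{G{\left(-620,-26 \right)}} = \frac{1}{\sqrt{\left(-26\right)^{2} + \left(-620\right)^{2}}} = \frac{1}{\sqrt{676 + 384400}} = \frac{1}{\sqrt{385076}} = \frac{1}{2 \sqrt{96269}} = \frac{\sqrt{96269}}{192538}$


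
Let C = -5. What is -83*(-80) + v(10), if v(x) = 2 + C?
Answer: 6637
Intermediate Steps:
v(x) = -3 (v(x) = 2 - 5 = -3)
-83*(-80) + v(10) = -83*(-80) - 3 = 6640 - 3 = 6637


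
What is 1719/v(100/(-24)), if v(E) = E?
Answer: -10314/25 ≈ -412.56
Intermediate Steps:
1719/v(100/(-24)) = 1719/((100/(-24))) = 1719/((100*(-1/24))) = 1719/(-25/6) = 1719*(-6/25) = -10314/25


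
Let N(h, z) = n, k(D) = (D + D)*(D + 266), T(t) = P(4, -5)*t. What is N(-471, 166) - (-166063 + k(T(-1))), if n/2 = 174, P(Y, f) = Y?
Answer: 168507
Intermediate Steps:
T(t) = 4*t
k(D) = 2*D*(266 + D) (k(D) = (2*D)*(266 + D) = 2*D*(266 + D))
n = 348 (n = 2*174 = 348)
N(h, z) = 348
N(-471, 166) - (-166063 + k(T(-1))) = 348 - (-166063 + 2*(4*(-1))*(266 + 4*(-1))) = 348 - (-166063 + 2*(-4)*(266 - 4)) = 348 - (-166063 + 2*(-4)*262) = 348 - (-166063 - 2096) = 348 - 1*(-168159) = 348 + 168159 = 168507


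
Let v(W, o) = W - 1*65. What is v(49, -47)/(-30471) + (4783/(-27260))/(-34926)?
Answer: 1708785217/3223434864440 ≈ 0.00053011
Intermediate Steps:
v(W, o) = -65 + W (v(W, o) = W - 65 = -65 + W)
v(49, -47)/(-30471) + (4783/(-27260))/(-34926) = (-65 + 49)/(-30471) + (4783/(-27260))/(-34926) = -16*(-1/30471) + (4783*(-1/27260))*(-1/34926) = 16/30471 - 4783/27260*(-1/34926) = 16/30471 + 4783/952082760 = 1708785217/3223434864440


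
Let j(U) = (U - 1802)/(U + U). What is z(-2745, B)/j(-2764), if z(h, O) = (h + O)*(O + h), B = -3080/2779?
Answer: 3285143747757100/359821347 ≈ 9.1299e+6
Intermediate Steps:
B = -440/397 (B = -3080*1/2779 = -440/397 ≈ -1.1083)
z(h, O) = (O + h)² (z(h, O) = (O + h)*(O + h) = (O + h)²)
j(U) = (-1802 + U)/(2*U) (j(U) = (-1802 + U)/((2*U)) = (-1802 + U)*(1/(2*U)) = (-1802 + U)/(2*U))
z(-2745, B)/j(-2764) = (-440/397 - 2745)²/(((½)*(-1802 - 2764)/(-2764))) = (-1090205/397)²/(((½)*(-1/2764)*(-4566))) = 1188546942025/(157609*(2283/2764)) = (1188546942025/157609)*(2764/2283) = 3285143747757100/359821347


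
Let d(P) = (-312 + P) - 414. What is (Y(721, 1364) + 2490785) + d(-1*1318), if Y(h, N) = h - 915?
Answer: 2488547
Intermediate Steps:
d(P) = -726 + P
Y(h, N) = -915 + h
(Y(721, 1364) + 2490785) + d(-1*1318) = ((-915 + 721) + 2490785) + (-726 - 1*1318) = (-194 + 2490785) + (-726 - 1318) = 2490591 - 2044 = 2488547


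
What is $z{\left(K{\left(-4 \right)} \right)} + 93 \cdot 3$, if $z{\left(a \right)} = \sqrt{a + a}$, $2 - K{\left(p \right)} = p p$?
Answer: $279 + 2 i \sqrt{7} \approx 279.0 + 5.2915 i$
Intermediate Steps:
$K{\left(p \right)} = 2 - p^{2}$ ($K{\left(p \right)} = 2 - p p = 2 - p^{2}$)
$z{\left(a \right)} = \sqrt{2} \sqrt{a}$ ($z{\left(a \right)} = \sqrt{2 a} = \sqrt{2} \sqrt{a}$)
$z{\left(K{\left(-4 \right)} \right)} + 93 \cdot 3 = \sqrt{2} \sqrt{2 - \left(-4\right)^{2}} + 93 \cdot 3 = \sqrt{2} \sqrt{2 - 16} + 279 = \sqrt{2} \sqrt{-14} + 279 = \sqrt{2} i \sqrt{14} + 279 = 2 i \sqrt{7} + 279 = 279 + 2 i \sqrt{7}$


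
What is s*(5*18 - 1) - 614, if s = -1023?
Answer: -91661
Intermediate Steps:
s*(5*18 - 1) - 614 = -1023*(5*18 - 1) - 614 = -1023*(90 - 1) - 614 = -1023*89 - 614 = -91047 - 614 = -91661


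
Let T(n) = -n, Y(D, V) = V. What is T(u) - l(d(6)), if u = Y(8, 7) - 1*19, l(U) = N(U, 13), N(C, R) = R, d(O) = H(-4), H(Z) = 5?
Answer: -1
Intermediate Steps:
d(O) = 5
l(U) = 13
u = -12 (u = 7 - 1*19 = 7 - 19 = -12)
T(u) - l(d(6)) = -1*(-12) - 1*13 = 12 - 13 = -1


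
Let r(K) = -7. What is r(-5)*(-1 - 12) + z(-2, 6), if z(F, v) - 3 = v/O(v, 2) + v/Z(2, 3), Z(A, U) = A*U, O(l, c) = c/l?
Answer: 113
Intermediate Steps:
z(F, v) = 3 + v²/2 + v/6 (z(F, v) = 3 + (v/((2/v)) + v/((2*3))) = 3 + (v*(v/2) + v/6) = 3 + (v²/2 + v*(⅙)) = 3 + (v²/2 + v/6) = 3 + v²/2 + v/6)
r(-5)*(-1 - 12) + z(-2, 6) = -7*(-1 - 12) + (3 + (½)*6² + (⅙)*6) = -7*(-13) + (3 + (½)*36 + 1) = 91 + (3 + 18 + 1) = 91 + 22 = 113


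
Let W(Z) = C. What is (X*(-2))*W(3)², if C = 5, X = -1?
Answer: 50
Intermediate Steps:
W(Z) = 5
(X*(-2))*W(3)² = -1*(-2)*5² = 2*25 = 50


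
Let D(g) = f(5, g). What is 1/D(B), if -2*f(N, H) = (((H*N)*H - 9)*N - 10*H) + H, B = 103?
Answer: -2/264253 ≈ -7.5685e-6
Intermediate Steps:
f(N, H) = 9*H/2 - N*(-9 + N*H²)/2 (f(N, H) = -((((H*N)*H - 9)*N - 10*H) + H)/2 = -(((N*H² - 9)*N - 10*H) + H)/2 = -(((-9 + N*H²)*N - 10*H) + H)/2 = -((N*(-9 + N*H²) - 10*H) + H)/2 = -((-10*H + N*(-9 + N*H²)) + H)/2 = -(-9*H + N*(-9 + N*H²))/2 = 9*H/2 - N*(-9 + N*H²)/2)
D(g) = 45/2 - 25*g²/2 + 9*g/2 (D(g) = 9*g/2 + (9/2)*5 - ½*g²*5² = 9*g/2 + 45/2 - ½*g²*25 = 9*g/2 + 45/2 - 25*g²/2 = 45/2 - 25*g²/2 + 9*g/2)
1/D(B) = 1/(45/2 - 25/2*103² + (9/2)*103) = 1/(45/2 - 25/2*10609 + 927/2) = 1/(45/2 - 265225/2 + 927/2) = 1/(-264253/2) = -2/264253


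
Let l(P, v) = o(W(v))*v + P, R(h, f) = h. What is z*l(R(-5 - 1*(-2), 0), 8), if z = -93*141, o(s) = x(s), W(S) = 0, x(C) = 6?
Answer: -590085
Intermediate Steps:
o(s) = 6
z = -13113
l(P, v) = P + 6*v (l(P, v) = 6*v + P = P + 6*v)
z*l(R(-5 - 1*(-2), 0), 8) = -13113*((-5 - 1*(-2)) + 6*8) = -13113*((-5 + 2) + 48) = -13113*(-3 + 48) = -13113*45 = -590085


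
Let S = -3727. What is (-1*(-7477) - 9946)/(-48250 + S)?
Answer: 2469/51977 ≈ 0.047502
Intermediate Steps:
(-1*(-7477) - 9946)/(-48250 + S) = (-1*(-7477) - 9946)/(-48250 - 3727) = (7477 - 9946)/(-51977) = -2469*(-1/51977) = 2469/51977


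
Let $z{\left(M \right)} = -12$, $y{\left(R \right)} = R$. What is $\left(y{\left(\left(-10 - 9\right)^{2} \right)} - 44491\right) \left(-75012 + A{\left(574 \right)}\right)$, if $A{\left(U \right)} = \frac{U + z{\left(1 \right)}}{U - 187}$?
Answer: $\frac{427017796220}{129} \approx 3.3102 \cdot 10^{9}$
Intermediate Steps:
$A{\left(U \right)} = \frac{-12 + U}{-187 + U}$ ($A{\left(U \right)} = \frac{U - 12}{U - 187} = \frac{-12 + U}{-187 + U}$)
$\left(y{\left(\left(-10 - 9\right)^{2} \right)} - 44491\right) \left(-75012 + A{\left(574 \right)}\right) = \left(\left(-10 - 9\right)^{2} - 44491\right) \left(-75012 + \frac{-12 + 574}{-187 + 574}\right) = \left(\left(-19\right)^{2} - 44491\right) \left(-75012 + \frac{1}{387} \cdot 562\right) = \left(361 - 44491\right) \left(-75012 + \frac{1}{387} \cdot 562\right) = - 44130 \left(-75012 + \frac{562}{387}\right) = \left(-44130\right) \left(- \frac{29029082}{387}\right) = \frac{427017796220}{129}$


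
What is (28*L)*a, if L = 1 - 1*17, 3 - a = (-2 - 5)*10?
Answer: -32704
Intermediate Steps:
a = 73 (a = 3 - (-2 - 5)*10 = 3 - (-7)*10 = 3 - 1*(-70) = 3 + 70 = 73)
L = -16 (L = 1 - 17 = -16)
(28*L)*a = (28*(-16))*73 = -448*73 = -32704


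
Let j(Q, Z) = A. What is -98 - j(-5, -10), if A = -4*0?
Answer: -98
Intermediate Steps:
A = 0
j(Q, Z) = 0
-98 - j(-5, -10) = -98 - 1*0 = -98 + 0 = -98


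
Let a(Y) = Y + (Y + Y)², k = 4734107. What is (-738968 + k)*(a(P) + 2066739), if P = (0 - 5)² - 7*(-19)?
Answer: 8656479413667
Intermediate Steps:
P = 158 (P = (-5)² + 133 = 25 + 133 = 158)
a(Y) = Y + 4*Y² (a(Y) = Y + (2*Y)² = Y + 4*Y²)
(-738968 + k)*(a(P) + 2066739) = (-738968 + 4734107)*(158*(1 + 4*158) + 2066739) = 3995139*(158*(1 + 632) + 2066739) = 3995139*(158*633 + 2066739) = 3995139*(100014 + 2066739) = 3995139*2166753 = 8656479413667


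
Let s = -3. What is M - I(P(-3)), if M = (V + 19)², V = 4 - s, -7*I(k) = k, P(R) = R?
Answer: 4729/7 ≈ 675.57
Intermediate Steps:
I(k) = -k/7
V = 7 (V = 4 - 1*(-3) = 4 + 3 = 7)
M = 676 (M = (7 + 19)² = 26² = 676)
M - I(P(-3)) = 676 - (-1)*(-3)/7 = 676 - 1*3/7 = 676 - 3/7 = 4729/7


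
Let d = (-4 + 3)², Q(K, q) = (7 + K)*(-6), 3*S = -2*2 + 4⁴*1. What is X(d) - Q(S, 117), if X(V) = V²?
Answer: 547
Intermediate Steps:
S = 84 (S = (-2*2 + 4⁴*1)/3 = (-4 + 256*1)/3 = (-4 + 256)/3 = (⅓)*252 = 84)
Q(K, q) = -42 - 6*K
d = 1 (d = (-1)² = 1)
X(d) - Q(S, 117) = 1² - (-42 - 6*84) = 1 - (-42 - 504) = 1 - 1*(-546) = 1 + 546 = 547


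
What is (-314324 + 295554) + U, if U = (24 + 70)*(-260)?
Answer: -43210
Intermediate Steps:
U = -24440 (U = 94*(-260) = -24440)
(-314324 + 295554) + U = (-314324 + 295554) - 24440 = -18770 - 24440 = -43210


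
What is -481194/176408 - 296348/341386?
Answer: -54137763217/15055805372 ≈ -3.5958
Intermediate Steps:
-481194/176408 - 296348/341386 = -481194*1/176408 - 296348*1/341386 = -240597/88204 - 148174/170693 = -54137763217/15055805372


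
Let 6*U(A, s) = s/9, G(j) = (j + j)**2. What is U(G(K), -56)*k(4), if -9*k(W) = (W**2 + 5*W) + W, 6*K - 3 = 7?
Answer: 1120/243 ≈ 4.6091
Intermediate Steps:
K = 5/3 (K = 1/2 + (1/6)*7 = 1/2 + 7/6 = 5/3 ≈ 1.6667)
G(j) = 4*j**2 (G(j) = (2*j)**2 = 4*j**2)
U(A, s) = s/54 (U(A, s) = (s/9)/6 = s/54)
k(W) = -2*W/3 - W**2/9 (k(W) = -((W**2 + 5*W) + W)/9 = -(W**2 + 6*W)/9 = -2*W/3 - W**2/9)
U(G(K), -56)*k(4) = ((1/54)*(-56))*(-1/9*4*(6 + 4)) = -(-28)*4*10/243 = -28/27*(-40/9) = 1120/243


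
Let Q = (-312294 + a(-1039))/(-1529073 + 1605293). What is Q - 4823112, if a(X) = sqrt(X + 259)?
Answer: -183808954467/38110 + I*sqrt(195)/38110 ≈ -4.8231e+6 + 0.00036642*I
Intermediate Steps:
a(X) = sqrt(259 + X)
Q = -156147/38110 + I*sqrt(195)/38110 (Q = (-312294 + sqrt(259 - 1039))/(-1529073 + 1605293) = (-312294 + sqrt(-780))/76220 = (-312294 + 2*I*sqrt(195))*(1/76220) = -156147/38110 + I*sqrt(195)/38110 ≈ -4.0973 + 0.00036642*I)
Q - 4823112 = (-156147/38110 + I*sqrt(195)/38110) - 4823112 = -183808954467/38110 + I*sqrt(195)/38110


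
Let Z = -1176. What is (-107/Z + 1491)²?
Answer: 3074842911529/1382976 ≈ 2.2234e+6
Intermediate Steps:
(-107/Z + 1491)² = (-107/(-1176) + 1491)² = (-107*(-1/1176) + 1491)² = (107/1176 + 1491)² = (1753523/1176)² = 3074842911529/1382976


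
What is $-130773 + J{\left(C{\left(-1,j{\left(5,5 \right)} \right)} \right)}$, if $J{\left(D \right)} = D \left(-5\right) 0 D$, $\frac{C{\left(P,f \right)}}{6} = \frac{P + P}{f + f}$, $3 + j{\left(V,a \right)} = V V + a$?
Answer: $-130773$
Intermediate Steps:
$j{\left(V,a \right)} = -3 + a + V^{2}$ ($j{\left(V,a \right)} = -3 + \left(V V + a\right) = -3 + \left(V^{2} + a\right) = -3 + \left(a + V^{2}\right) = -3 + a + V^{2}$)
$C{\left(P,f \right)} = \frac{6 P}{f}$ ($C{\left(P,f \right)} = 6 \frac{P + P}{f + f} = 6 \frac{2 P}{2 f} = 6 \cdot 2 P \frac{1}{2 f} = 6 \frac{P}{f} = \frac{6 P}{f}$)
$J{\left(D \right)} = 0$ ($J{\left(D \right)} = D 0 D = D 0 = 0$)
$-130773 + J{\left(C{\left(-1,j{\left(5,5 \right)} \right)} \right)} = -130773 + 0 = -130773$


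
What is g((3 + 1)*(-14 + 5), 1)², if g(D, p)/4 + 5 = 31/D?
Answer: 44521/81 ≈ 549.64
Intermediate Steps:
g(D, p) = -20 + 124/D (g(D, p) = -20 + 4*(31/D) = -20 + 124/D)
g((3 + 1)*(-14 + 5), 1)² = (-20 + 124/(((3 + 1)*(-14 + 5))))² = (-20 + 124/((4*(-9))))² = (-20 + 124/(-36))² = (-20 + 124*(-1/36))² = (-20 - 31/9)² = (-211/9)² = 44521/81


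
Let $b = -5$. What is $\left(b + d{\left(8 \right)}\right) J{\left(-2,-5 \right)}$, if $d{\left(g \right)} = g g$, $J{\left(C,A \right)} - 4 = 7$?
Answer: $649$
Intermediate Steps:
$J{\left(C,A \right)} = 11$ ($J{\left(C,A \right)} = 4 + 7 = 11$)
$d{\left(g \right)} = g^{2}$
$\left(b + d{\left(8 \right)}\right) J{\left(-2,-5 \right)} = \left(-5 + 8^{2}\right) 11 = \left(-5 + 64\right) 11 = 59 \cdot 11 = 649$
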